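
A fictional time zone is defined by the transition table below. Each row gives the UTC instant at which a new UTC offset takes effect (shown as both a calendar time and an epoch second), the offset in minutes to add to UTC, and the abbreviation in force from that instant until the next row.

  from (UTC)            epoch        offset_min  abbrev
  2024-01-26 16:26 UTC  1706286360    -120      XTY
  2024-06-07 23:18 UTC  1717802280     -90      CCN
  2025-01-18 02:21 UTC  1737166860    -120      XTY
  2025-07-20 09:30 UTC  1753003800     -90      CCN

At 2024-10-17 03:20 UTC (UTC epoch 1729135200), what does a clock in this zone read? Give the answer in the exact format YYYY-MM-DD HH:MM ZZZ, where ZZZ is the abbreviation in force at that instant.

Query: 2024-10-17 03:20 UTC
Rule 2/4 (CCN, -01:30): 2024-06-07 23:18 UTC ≤ query < 2025-01-18 02:21 UTC
3·60 + 20 - 90 = 110 min
110 = 0·1440 + 110; 110 = 1·60 + 50 → 01:50, same day
→ 2024-10-17 01:50 CCN

2024-10-17 01:50 CCN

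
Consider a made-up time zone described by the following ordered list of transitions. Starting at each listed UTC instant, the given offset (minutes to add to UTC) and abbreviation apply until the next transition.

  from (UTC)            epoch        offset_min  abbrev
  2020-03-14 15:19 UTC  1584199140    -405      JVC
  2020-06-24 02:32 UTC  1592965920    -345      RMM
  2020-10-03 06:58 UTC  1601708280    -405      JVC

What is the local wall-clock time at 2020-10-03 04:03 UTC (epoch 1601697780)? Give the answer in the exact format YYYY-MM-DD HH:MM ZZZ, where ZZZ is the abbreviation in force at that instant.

Query: 2020-10-03 04:03 UTC
Rule 2/3 (RMM, -05:45): 2020-06-24 02:32 UTC ≤ query < 2020-10-03 06:58 UTC
4·60 + 3 - 345 = -102 min
-102 = -1·1440 + 1338; 1338 = 22·60 + 18 → 22:18, 2020-10-03 - 1 day = 2020-10-02
→ 2020-10-02 22:18 RMM

2020-10-02 22:18 RMM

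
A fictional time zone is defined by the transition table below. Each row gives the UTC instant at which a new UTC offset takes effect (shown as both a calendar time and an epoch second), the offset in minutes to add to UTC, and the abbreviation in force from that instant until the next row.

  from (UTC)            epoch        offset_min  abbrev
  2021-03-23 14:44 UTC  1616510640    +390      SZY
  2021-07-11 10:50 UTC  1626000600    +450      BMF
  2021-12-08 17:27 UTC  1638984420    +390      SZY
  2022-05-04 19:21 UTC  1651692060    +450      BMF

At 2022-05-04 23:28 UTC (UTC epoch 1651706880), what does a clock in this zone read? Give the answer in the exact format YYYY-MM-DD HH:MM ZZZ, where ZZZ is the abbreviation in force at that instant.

2022-05-05 06:58 BMF

Query: 2022-05-04 23:28 UTC
Rule 4/4 (BMF, +07:30): 2022-05-04 19:21 UTC ≤ query < +∞
23·60 + 28 + 450 = 1858 min
1858 = 1·1440 + 418; 418 = 6·60 + 58 → 06:58, 2022-05-04 + 1 day = 2022-05-05
→ 2022-05-05 06:58 BMF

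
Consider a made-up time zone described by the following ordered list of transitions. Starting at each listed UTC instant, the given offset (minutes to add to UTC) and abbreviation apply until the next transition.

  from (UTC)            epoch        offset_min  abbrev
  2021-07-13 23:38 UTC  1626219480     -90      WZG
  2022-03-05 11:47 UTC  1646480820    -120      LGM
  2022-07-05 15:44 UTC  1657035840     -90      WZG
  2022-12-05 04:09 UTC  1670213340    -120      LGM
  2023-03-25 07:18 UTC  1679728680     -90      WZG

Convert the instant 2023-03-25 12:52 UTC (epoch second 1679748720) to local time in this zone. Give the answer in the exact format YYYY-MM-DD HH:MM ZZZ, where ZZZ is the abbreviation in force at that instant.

2023-03-25 11:22 WZG

Query: 2023-03-25 12:52 UTC
Rule 5/5 (WZG, -01:30): 2023-03-25 07:18 UTC ≤ query < +∞
12·60 + 52 - 90 = 682 min
682 = 0·1440 + 682; 682 = 11·60 + 22 → 11:22, same day
→ 2023-03-25 11:22 WZG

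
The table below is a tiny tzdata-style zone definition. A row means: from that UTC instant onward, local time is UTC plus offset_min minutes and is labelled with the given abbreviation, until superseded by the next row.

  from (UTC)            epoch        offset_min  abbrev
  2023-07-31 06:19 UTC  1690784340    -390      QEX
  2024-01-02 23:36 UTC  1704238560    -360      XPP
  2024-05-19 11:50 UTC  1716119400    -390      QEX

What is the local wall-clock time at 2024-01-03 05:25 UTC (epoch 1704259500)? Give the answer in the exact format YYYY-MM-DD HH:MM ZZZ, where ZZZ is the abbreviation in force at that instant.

2024-01-02 23:25 XPP

Query: 2024-01-03 05:25 UTC
Rule 2/3 (XPP, -06:00): 2024-01-02 23:36 UTC ≤ query < 2024-05-19 11:50 UTC
5·60 + 25 - 360 = -35 min
-35 = -1·1440 + 1405; 1405 = 23·60 + 25 → 23:25, 2024-01-03 - 1 day = 2024-01-02
→ 2024-01-02 23:25 XPP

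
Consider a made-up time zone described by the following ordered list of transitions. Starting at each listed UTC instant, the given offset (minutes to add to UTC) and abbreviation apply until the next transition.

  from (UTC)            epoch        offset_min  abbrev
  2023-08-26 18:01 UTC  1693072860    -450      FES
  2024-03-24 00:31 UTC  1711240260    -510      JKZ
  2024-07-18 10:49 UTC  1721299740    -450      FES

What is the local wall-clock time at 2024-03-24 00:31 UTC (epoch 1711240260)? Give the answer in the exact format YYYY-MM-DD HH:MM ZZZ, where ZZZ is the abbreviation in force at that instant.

2024-03-23 16:01 JKZ

Query: 2024-03-24 00:31 UTC
Rule 2/3 (JKZ, -08:30): 2024-03-24 00:31 UTC ≤ query < 2024-07-18 10:49 UTC
0·60 + 31 - 510 = -479 min
-479 = -1·1440 + 961; 961 = 16·60 + 1 → 16:01, 2024-03-24 - 1 day = 2024-03-23
→ 2024-03-23 16:01 JKZ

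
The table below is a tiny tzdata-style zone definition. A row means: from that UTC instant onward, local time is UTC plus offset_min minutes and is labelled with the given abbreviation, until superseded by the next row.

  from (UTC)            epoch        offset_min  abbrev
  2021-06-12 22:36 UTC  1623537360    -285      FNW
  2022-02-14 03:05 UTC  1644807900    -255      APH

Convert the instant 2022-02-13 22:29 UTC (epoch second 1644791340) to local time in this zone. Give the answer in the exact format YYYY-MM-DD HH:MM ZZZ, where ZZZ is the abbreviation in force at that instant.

2022-02-13 17:44 FNW

Query: 2022-02-13 22:29 UTC
Rule 1/2 (FNW, -04:45): 2021-06-12 22:36 UTC ≤ query < 2022-02-14 03:05 UTC
22·60 + 29 - 285 = 1064 min
1064 = 0·1440 + 1064; 1064 = 17·60 + 44 → 17:44, same day
→ 2022-02-13 17:44 FNW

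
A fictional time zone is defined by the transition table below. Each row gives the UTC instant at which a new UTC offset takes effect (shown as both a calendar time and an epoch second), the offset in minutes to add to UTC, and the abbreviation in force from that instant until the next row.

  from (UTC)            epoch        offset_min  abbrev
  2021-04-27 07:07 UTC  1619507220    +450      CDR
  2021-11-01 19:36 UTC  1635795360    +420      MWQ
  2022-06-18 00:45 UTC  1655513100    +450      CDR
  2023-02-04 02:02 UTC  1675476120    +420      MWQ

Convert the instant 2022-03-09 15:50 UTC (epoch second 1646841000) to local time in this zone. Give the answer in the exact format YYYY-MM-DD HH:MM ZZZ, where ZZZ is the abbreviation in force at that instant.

2022-03-09 22:50 MWQ

Query: 2022-03-09 15:50 UTC
Rule 2/4 (MWQ, +07:00): 2021-11-01 19:36 UTC ≤ query < 2022-06-18 00:45 UTC
15·60 + 50 + 420 = 1370 min
1370 = 0·1440 + 1370; 1370 = 22·60 + 50 → 22:50, same day
→ 2022-03-09 22:50 MWQ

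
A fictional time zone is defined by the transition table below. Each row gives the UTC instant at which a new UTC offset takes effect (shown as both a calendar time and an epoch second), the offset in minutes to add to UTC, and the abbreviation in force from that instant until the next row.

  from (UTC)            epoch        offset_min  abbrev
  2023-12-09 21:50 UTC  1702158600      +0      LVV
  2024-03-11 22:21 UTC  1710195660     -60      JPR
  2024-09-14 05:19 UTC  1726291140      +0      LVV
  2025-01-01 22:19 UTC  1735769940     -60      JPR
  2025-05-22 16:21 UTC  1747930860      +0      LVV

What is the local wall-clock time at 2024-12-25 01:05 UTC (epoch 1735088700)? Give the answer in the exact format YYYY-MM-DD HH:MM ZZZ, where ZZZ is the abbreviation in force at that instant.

2024-12-25 01:05 LVV

Query: 2024-12-25 01:05 UTC
Rule 3/5 (LVV, +00:00): 2024-09-14 05:19 UTC ≤ query < 2025-01-01 22:19 UTC
1·60 + 5 + 0 = 65 min
65 = 0·1440 + 65; 65 = 1·60 + 5 → 01:05, same day
→ 2024-12-25 01:05 LVV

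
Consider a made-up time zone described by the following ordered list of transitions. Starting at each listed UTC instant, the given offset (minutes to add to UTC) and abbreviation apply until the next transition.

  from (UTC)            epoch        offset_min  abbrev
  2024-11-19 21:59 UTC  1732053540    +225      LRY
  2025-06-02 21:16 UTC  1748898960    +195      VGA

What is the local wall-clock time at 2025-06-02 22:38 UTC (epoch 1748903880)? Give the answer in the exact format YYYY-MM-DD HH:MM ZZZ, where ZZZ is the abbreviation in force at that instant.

Query: 2025-06-02 22:38 UTC
Rule 2/2 (VGA, +03:15): 2025-06-02 21:16 UTC ≤ query < +∞
22·60 + 38 + 195 = 1553 min
1553 = 1·1440 + 113; 113 = 1·60 + 53 → 01:53, 2025-06-02 + 1 day = 2025-06-03
→ 2025-06-03 01:53 VGA

2025-06-03 01:53 VGA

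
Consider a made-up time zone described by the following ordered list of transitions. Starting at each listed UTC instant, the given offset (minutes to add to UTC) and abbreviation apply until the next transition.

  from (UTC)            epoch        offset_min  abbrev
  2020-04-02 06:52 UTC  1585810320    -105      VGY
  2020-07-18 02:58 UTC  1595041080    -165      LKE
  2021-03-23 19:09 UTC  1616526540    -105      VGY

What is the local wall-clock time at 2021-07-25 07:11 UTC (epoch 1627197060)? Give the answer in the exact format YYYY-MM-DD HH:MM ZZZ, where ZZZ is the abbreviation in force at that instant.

2021-07-25 05:26 VGY

Query: 2021-07-25 07:11 UTC
Rule 3/3 (VGY, -01:45): 2021-03-23 19:09 UTC ≤ query < +∞
7·60 + 11 - 105 = 326 min
326 = 0·1440 + 326; 326 = 5·60 + 26 → 05:26, same day
→ 2021-07-25 05:26 VGY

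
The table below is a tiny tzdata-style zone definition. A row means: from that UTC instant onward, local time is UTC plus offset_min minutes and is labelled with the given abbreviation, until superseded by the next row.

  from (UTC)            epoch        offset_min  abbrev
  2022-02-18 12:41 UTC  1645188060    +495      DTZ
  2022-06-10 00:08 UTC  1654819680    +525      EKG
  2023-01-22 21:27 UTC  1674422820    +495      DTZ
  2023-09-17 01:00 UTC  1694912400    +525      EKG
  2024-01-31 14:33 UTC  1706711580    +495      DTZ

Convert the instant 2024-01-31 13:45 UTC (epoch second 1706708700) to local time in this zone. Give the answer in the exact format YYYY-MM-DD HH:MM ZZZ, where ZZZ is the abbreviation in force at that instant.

Query: 2024-01-31 13:45 UTC
Rule 4/5 (EKG, +08:45): 2023-09-17 01:00 UTC ≤ query < 2024-01-31 14:33 UTC
13·60 + 45 + 525 = 1350 min
1350 = 0·1440 + 1350; 1350 = 22·60 + 30 → 22:30, same day
→ 2024-01-31 22:30 EKG

2024-01-31 22:30 EKG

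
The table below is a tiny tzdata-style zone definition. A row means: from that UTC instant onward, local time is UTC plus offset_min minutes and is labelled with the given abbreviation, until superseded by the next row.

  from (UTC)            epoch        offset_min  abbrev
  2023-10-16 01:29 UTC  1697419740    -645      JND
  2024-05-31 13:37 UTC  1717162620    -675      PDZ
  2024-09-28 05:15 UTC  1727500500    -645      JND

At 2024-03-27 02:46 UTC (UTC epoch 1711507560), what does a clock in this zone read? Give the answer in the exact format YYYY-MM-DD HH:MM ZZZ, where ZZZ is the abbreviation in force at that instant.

Query: 2024-03-27 02:46 UTC
Rule 1/3 (JND, -10:45): 2023-10-16 01:29 UTC ≤ query < 2024-05-31 13:37 UTC
2·60 + 46 - 645 = -479 min
-479 = -1·1440 + 961; 961 = 16·60 + 1 → 16:01, 2024-03-27 - 1 day = 2024-03-26
→ 2024-03-26 16:01 JND

2024-03-26 16:01 JND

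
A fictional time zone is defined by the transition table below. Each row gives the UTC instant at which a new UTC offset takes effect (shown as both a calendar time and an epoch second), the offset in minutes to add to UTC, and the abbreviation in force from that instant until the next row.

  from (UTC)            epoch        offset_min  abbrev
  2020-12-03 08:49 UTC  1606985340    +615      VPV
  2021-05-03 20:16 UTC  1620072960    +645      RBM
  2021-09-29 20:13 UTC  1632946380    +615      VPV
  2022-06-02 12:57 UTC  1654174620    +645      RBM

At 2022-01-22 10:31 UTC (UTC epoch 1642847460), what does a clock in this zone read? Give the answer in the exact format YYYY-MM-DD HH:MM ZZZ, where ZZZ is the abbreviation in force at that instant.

Query: 2022-01-22 10:31 UTC
Rule 3/4 (VPV, +10:15): 2021-09-29 20:13 UTC ≤ query < 2022-06-02 12:57 UTC
10·60 + 31 + 615 = 1246 min
1246 = 0·1440 + 1246; 1246 = 20·60 + 46 → 20:46, same day
→ 2022-01-22 20:46 VPV

2022-01-22 20:46 VPV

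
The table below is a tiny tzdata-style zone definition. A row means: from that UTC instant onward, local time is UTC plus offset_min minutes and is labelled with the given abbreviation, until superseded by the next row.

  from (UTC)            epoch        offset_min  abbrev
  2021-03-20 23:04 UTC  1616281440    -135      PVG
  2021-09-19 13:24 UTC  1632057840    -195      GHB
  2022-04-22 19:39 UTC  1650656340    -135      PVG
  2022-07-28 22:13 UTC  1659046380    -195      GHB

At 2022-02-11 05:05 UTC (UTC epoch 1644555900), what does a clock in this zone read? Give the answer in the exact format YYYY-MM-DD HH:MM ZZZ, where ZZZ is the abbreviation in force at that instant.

Query: 2022-02-11 05:05 UTC
Rule 2/4 (GHB, -03:15): 2021-09-19 13:24 UTC ≤ query < 2022-04-22 19:39 UTC
5·60 + 5 - 195 = 110 min
110 = 0·1440 + 110; 110 = 1·60 + 50 → 01:50, same day
→ 2022-02-11 01:50 GHB

2022-02-11 01:50 GHB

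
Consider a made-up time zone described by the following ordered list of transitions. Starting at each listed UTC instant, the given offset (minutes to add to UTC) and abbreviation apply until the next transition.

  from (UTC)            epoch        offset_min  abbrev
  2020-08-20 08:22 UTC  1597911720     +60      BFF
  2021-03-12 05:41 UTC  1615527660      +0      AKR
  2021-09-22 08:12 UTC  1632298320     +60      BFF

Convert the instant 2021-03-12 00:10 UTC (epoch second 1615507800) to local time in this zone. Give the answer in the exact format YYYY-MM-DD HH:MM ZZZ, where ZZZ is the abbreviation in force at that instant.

2021-03-12 01:10 BFF

Query: 2021-03-12 00:10 UTC
Rule 1/3 (BFF, +01:00): 2020-08-20 08:22 UTC ≤ query < 2021-03-12 05:41 UTC
0·60 + 10 + 60 = 70 min
70 = 0·1440 + 70; 70 = 1·60 + 10 → 01:10, same day
→ 2021-03-12 01:10 BFF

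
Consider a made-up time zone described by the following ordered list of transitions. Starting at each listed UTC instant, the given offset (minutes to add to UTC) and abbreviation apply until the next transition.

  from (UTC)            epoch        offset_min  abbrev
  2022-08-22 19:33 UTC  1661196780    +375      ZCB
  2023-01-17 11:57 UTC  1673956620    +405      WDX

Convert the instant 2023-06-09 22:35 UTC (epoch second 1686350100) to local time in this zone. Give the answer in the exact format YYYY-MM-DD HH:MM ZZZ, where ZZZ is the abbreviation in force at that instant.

Query: 2023-06-09 22:35 UTC
Rule 2/2 (WDX, +06:45): 2023-01-17 11:57 UTC ≤ query < +∞
22·60 + 35 + 405 = 1760 min
1760 = 1·1440 + 320; 320 = 5·60 + 20 → 05:20, 2023-06-09 + 1 day = 2023-06-10
→ 2023-06-10 05:20 WDX

2023-06-10 05:20 WDX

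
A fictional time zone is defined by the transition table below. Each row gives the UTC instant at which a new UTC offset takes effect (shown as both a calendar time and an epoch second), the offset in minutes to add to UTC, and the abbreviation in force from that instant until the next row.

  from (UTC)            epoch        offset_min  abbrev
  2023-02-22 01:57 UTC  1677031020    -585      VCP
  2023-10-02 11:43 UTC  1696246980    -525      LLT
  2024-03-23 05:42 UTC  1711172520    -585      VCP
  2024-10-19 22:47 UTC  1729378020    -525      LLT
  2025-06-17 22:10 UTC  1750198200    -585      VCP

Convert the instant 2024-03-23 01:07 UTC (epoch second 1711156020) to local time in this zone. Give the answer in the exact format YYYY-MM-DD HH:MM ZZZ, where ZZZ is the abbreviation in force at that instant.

2024-03-22 16:22 LLT

Query: 2024-03-23 01:07 UTC
Rule 2/5 (LLT, -08:45): 2023-10-02 11:43 UTC ≤ query < 2024-03-23 05:42 UTC
1·60 + 7 - 525 = -458 min
-458 = -1·1440 + 982; 982 = 16·60 + 22 → 16:22, 2024-03-23 - 1 day = 2024-03-22
→ 2024-03-22 16:22 LLT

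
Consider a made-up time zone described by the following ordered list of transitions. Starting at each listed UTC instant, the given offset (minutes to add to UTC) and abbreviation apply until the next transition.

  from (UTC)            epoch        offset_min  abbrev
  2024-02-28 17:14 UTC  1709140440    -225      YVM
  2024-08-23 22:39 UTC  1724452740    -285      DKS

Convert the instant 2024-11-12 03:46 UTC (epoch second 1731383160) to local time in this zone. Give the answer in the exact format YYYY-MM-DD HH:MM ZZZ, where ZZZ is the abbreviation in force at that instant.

2024-11-11 23:01 DKS

Query: 2024-11-12 03:46 UTC
Rule 2/2 (DKS, -04:45): 2024-08-23 22:39 UTC ≤ query < +∞
3·60 + 46 - 285 = -59 min
-59 = -1·1440 + 1381; 1381 = 23·60 + 1 → 23:01, 2024-11-12 - 1 day = 2024-11-11
→ 2024-11-11 23:01 DKS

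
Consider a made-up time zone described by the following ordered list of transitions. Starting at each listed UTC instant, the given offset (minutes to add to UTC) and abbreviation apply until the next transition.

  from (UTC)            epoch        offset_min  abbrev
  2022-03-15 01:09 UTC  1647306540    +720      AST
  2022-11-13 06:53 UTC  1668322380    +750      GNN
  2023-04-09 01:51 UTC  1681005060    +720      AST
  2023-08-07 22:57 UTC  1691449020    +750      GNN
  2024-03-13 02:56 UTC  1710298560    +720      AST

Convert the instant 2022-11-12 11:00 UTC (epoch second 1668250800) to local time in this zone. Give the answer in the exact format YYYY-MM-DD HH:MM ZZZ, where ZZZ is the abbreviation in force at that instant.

Query: 2022-11-12 11:00 UTC
Rule 1/5 (AST, +12:00): 2022-03-15 01:09 UTC ≤ query < 2022-11-13 06:53 UTC
11·60 + 0 + 720 = 1380 min
1380 = 0·1440 + 1380; 1380 = 23·60 + 0 → 23:00, same day
→ 2022-11-12 23:00 AST

2022-11-12 23:00 AST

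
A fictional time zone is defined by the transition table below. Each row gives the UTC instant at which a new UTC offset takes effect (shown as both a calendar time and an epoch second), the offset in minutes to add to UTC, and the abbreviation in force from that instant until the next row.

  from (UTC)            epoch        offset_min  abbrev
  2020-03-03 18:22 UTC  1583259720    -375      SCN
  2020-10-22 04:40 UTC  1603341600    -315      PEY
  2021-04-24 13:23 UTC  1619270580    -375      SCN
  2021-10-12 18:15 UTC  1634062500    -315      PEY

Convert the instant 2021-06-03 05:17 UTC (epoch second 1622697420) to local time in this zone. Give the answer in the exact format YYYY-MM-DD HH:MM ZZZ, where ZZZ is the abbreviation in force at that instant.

2021-06-02 23:02 SCN

Query: 2021-06-03 05:17 UTC
Rule 3/4 (SCN, -06:15): 2021-04-24 13:23 UTC ≤ query < 2021-10-12 18:15 UTC
5·60 + 17 - 375 = -58 min
-58 = -1·1440 + 1382; 1382 = 23·60 + 2 → 23:02, 2021-06-03 - 1 day = 2021-06-02
→ 2021-06-02 23:02 SCN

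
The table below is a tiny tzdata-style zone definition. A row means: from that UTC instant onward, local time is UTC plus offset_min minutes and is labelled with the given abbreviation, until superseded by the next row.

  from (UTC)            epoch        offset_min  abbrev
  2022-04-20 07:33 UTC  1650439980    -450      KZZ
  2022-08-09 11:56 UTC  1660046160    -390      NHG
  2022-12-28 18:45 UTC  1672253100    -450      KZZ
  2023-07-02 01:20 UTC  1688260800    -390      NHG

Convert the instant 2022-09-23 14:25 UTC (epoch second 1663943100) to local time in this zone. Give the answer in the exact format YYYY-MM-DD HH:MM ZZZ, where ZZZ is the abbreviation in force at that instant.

2022-09-23 07:55 NHG

Query: 2022-09-23 14:25 UTC
Rule 2/4 (NHG, -06:30): 2022-08-09 11:56 UTC ≤ query < 2022-12-28 18:45 UTC
14·60 + 25 - 390 = 475 min
475 = 0·1440 + 475; 475 = 7·60 + 55 → 07:55, same day
→ 2022-09-23 07:55 NHG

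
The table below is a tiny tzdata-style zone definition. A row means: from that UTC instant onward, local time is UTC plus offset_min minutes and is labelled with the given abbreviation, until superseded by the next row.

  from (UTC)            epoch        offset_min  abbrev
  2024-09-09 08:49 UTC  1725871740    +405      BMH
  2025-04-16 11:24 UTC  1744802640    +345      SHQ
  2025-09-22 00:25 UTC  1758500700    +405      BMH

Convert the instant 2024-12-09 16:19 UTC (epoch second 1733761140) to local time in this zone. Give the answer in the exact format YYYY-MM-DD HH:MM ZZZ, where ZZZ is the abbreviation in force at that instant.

Query: 2024-12-09 16:19 UTC
Rule 1/3 (BMH, +06:45): 2024-09-09 08:49 UTC ≤ query < 2025-04-16 11:24 UTC
16·60 + 19 + 405 = 1384 min
1384 = 0·1440 + 1384; 1384 = 23·60 + 4 → 23:04, same day
→ 2024-12-09 23:04 BMH

2024-12-09 23:04 BMH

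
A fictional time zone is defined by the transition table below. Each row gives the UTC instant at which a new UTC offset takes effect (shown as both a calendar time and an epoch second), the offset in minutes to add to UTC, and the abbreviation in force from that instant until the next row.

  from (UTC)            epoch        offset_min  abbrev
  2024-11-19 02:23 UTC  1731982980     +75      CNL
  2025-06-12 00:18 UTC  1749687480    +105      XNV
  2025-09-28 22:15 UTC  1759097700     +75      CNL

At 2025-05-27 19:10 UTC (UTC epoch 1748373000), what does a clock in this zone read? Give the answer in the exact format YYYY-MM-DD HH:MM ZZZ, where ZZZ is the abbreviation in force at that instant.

2025-05-27 20:25 CNL

Query: 2025-05-27 19:10 UTC
Rule 1/3 (CNL, +01:15): 2024-11-19 02:23 UTC ≤ query < 2025-06-12 00:18 UTC
19·60 + 10 + 75 = 1225 min
1225 = 0·1440 + 1225; 1225 = 20·60 + 25 → 20:25, same day
→ 2025-05-27 20:25 CNL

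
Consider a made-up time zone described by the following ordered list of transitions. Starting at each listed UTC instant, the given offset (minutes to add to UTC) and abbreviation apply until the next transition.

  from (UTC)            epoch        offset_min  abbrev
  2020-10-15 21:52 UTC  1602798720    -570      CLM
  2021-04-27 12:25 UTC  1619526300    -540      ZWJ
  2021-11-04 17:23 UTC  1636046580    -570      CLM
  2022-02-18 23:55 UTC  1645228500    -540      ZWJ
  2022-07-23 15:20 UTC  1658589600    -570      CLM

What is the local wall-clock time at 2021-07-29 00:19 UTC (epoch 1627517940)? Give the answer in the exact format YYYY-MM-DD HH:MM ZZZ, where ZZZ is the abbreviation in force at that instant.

Query: 2021-07-29 00:19 UTC
Rule 2/5 (ZWJ, -09:00): 2021-04-27 12:25 UTC ≤ query < 2021-11-04 17:23 UTC
0·60 + 19 - 540 = -521 min
-521 = -1·1440 + 919; 919 = 15·60 + 19 → 15:19, 2021-07-29 - 1 day = 2021-07-28
→ 2021-07-28 15:19 ZWJ

2021-07-28 15:19 ZWJ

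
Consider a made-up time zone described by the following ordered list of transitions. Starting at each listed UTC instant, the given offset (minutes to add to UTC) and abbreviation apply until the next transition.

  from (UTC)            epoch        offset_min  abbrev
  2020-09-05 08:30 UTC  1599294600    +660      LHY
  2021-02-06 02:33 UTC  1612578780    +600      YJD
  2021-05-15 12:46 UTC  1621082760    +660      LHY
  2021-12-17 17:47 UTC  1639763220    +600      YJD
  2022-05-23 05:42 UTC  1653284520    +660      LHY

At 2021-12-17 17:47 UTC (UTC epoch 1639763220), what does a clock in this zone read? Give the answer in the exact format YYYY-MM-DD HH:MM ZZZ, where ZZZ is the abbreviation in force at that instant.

2021-12-18 03:47 YJD

Query: 2021-12-17 17:47 UTC
Rule 4/5 (YJD, +10:00): 2021-12-17 17:47 UTC ≤ query < 2022-05-23 05:42 UTC
17·60 + 47 + 600 = 1667 min
1667 = 1·1440 + 227; 227 = 3·60 + 47 → 03:47, 2021-12-17 + 1 day = 2021-12-18
→ 2021-12-18 03:47 YJD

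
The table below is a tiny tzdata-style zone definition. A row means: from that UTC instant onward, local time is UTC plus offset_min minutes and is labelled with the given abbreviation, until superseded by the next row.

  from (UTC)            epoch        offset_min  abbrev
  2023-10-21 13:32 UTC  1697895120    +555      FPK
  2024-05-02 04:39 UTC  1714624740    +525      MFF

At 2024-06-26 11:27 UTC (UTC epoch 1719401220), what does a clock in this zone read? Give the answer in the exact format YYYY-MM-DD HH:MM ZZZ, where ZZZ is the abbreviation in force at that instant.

Query: 2024-06-26 11:27 UTC
Rule 2/2 (MFF, +08:45): 2024-05-02 04:39 UTC ≤ query < +∞
11·60 + 27 + 525 = 1212 min
1212 = 0·1440 + 1212; 1212 = 20·60 + 12 → 20:12, same day
→ 2024-06-26 20:12 MFF

2024-06-26 20:12 MFF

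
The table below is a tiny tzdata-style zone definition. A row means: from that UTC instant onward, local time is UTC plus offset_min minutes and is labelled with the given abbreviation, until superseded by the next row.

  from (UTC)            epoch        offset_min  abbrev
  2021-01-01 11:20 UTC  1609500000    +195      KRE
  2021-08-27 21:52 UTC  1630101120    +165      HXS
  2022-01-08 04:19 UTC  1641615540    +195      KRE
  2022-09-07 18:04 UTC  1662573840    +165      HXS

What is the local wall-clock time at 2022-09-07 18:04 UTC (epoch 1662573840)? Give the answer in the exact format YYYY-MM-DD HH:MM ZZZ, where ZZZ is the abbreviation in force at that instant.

2022-09-07 20:49 HXS

Query: 2022-09-07 18:04 UTC
Rule 4/4 (HXS, +02:45): 2022-09-07 18:04 UTC ≤ query < +∞
18·60 + 4 + 165 = 1249 min
1249 = 0·1440 + 1249; 1249 = 20·60 + 49 → 20:49, same day
→ 2022-09-07 20:49 HXS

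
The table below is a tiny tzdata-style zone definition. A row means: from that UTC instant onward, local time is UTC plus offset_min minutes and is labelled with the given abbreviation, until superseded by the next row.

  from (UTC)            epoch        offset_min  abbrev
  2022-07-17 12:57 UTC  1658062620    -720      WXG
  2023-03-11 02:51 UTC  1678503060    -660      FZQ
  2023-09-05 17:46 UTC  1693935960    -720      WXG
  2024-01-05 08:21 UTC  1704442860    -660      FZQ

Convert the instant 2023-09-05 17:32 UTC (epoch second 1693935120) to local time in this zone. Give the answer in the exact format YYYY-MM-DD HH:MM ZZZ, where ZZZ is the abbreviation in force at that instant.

Query: 2023-09-05 17:32 UTC
Rule 2/4 (FZQ, -11:00): 2023-03-11 02:51 UTC ≤ query < 2023-09-05 17:46 UTC
17·60 + 32 - 660 = 392 min
392 = 0·1440 + 392; 392 = 6·60 + 32 → 06:32, same day
→ 2023-09-05 06:32 FZQ

2023-09-05 06:32 FZQ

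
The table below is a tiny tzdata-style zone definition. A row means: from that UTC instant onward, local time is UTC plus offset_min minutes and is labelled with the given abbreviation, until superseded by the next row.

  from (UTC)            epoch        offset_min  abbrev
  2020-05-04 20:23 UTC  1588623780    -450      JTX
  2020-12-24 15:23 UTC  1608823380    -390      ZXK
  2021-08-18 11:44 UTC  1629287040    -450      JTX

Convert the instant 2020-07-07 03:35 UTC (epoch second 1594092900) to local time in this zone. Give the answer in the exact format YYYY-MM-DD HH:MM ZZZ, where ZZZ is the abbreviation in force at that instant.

Query: 2020-07-07 03:35 UTC
Rule 1/3 (JTX, -07:30): 2020-05-04 20:23 UTC ≤ query < 2020-12-24 15:23 UTC
3·60 + 35 - 450 = -235 min
-235 = -1·1440 + 1205; 1205 = 20·60 + 5 → 20:05, 2020-07-07 - 1 day = 2020-07-06
→ 2020-07-06 20:05 JTX

2020-07-06 20:05 JTX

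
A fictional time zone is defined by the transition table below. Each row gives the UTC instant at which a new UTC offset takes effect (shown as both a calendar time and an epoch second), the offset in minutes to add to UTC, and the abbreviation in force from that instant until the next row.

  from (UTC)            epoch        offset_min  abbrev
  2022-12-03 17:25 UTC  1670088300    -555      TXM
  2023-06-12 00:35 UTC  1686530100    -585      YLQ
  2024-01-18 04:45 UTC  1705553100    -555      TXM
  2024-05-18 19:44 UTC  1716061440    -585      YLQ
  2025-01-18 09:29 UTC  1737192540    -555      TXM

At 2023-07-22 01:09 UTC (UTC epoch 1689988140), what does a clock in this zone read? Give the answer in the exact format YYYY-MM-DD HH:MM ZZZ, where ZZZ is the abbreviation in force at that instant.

Query: 2023-07-22 01:09 UTC
Rule 2/5 (YLQ, -09:45): 2023-06-12 00:35 UTC ≤ query < 2024-01-18 04:45 UTC
1·60 + 9 - 585 = -516 min
-516 = -1·1440 + 924; 924 = 15·60 + 24 → 15:24, 2023-07-22 - 1 day = 2023-07-21
→ 2023-07-21 15:24 YLQ

2023-07-21 15:24 YLQ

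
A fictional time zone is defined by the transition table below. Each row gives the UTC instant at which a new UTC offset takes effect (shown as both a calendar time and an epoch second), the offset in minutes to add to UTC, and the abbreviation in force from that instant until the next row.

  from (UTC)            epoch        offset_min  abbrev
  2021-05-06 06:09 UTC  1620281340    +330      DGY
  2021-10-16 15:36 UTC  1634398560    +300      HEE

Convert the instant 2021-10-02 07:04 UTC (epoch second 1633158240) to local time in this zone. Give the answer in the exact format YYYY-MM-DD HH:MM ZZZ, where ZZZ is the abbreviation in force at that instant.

Query: 2021-10-02 07:04 UTC
Rule 1/2 (DGY, +05:30): 2021-05-06 06:09 UTC ≤ query < 2021-10-16 15:36 UTC
7·60 + 4 + 330 = 754 min
754 = 0·1440 + 754; 754 = 12·60 + 34 → 12:34, same day
→ 2021-10-02 12:34 DGY

2021-10-02 12:34 DGY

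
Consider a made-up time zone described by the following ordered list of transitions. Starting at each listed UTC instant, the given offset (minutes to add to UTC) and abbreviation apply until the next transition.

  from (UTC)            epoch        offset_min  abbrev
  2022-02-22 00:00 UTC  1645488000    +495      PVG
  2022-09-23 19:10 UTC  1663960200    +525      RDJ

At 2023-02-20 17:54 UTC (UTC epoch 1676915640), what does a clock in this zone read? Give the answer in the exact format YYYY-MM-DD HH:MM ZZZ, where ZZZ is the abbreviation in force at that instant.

Query: 2023-02-20 17:54 UTC
Rule 2/2 (RDJ, +08:45): 2022-09-23 19:10 UTC ≤ query < +∞
17·60 + 54 + 525 = 1599 min
1599 = 1·1440 + 159; 159 = 2·60 + 39 → 02:39, 2023-02-20 + 1 day = 2023-02-21
→ 2023-02-21 02:39 RDJ

2023-02-21 02:39 RDJ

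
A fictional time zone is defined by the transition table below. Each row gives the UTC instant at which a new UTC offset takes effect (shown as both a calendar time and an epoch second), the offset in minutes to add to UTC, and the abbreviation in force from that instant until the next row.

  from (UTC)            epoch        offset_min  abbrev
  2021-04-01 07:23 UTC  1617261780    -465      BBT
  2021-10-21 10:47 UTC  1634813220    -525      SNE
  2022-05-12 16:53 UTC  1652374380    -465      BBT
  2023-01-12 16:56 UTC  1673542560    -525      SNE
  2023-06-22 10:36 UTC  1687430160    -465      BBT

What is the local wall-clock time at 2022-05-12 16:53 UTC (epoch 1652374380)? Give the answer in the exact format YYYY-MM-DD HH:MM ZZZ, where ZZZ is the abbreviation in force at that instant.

Query: 2022-05-12 16:53 UTC
Rule 3/5 (BBT, -07:45): 2022-05-12 16:53 UTC ≤ query < 2023-01-12 16:56 UTC
16·60 + 53 - 465 = 548 min
548 = 0·1440 + 548; 548 = 9·60 + 8 → 09:08, same day
→ 2022-05-12 09:08 BBT

2022-05-12 09:08 BBT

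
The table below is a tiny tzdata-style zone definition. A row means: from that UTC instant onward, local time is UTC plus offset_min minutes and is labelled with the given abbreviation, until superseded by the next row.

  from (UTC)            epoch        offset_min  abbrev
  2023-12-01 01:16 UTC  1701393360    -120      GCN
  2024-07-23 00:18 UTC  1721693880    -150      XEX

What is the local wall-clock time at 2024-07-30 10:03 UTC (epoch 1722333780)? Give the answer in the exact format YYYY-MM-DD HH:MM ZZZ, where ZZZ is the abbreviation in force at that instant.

2024-07-30 07:33 XEX

Query: 2024-07-30 10:03 UTC
Rule 2/2 (XEX, -02:30): 2024-07-23 00:18 UTC ≤ query < +∞
10·60 + 3 - 150 = 453 min
453 = 0·1440 + 453; 453 = 7·60 + 33 → 07:33, same day
→ 2024-07-30 07:33 XEX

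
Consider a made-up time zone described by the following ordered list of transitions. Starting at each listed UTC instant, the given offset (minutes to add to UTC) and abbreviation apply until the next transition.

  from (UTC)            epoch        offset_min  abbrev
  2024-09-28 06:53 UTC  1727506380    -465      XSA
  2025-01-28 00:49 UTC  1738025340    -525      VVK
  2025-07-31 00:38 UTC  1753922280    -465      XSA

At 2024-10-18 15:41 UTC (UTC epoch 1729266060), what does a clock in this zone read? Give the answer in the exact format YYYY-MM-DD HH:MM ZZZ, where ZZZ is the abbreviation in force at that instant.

2024-10-18 07:56 XSA

Query: 2024-10-18 15:41 UTC
Rule 1/3 (XSA, -07:45): 2024-09-28 06:53 UTC ≤ query < 2025-01-28 00:49 UTC
15·60 + 41 - 465 = 476 min
476 = 0·1440 + 476; 476 = 7·60 + 56 → 07:56, same day
→ 2024-10-18 07:56 XSA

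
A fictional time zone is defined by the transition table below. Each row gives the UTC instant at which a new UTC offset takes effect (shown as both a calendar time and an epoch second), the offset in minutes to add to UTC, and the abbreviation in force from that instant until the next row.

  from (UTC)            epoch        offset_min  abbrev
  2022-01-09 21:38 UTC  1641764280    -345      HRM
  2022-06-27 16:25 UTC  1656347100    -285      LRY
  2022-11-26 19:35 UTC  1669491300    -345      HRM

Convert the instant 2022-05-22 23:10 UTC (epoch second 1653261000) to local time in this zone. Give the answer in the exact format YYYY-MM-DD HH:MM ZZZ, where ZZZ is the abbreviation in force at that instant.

Query: 2022-05-22 23:10 UTC
Rule 1/3 (HRM, -05:45): 2022-01-09 21:38 UTC ≤ query < 2022-06-27 16:25 UTC
23·60 + 10 - 345 = 1045 min
1045 = 0·1440 + 1045; 1045 = 17·60 + 25 → 17:25, same day
→ 2022-05-22 17:25 HRM

2022-05-22 17:25 HRM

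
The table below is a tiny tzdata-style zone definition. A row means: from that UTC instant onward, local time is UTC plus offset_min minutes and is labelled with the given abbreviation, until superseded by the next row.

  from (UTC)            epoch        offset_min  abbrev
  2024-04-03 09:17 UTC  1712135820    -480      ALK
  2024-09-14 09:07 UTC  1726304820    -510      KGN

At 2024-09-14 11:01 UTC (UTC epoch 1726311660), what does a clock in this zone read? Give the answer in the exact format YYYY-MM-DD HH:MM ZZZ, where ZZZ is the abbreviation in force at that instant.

2024-09-14 02:31 KGN

Query: 2024-09-14 11:01 UTC
Rule 2/2 (KGN, -08:30): 2024-09-14 09:07 UTC ≤ query < +∞
11·60 + 1 - 510 = 151 min
151 = 0·1440 + 151; 151 = 2·60 + 31 → 02:31, same day
→ 2024-09-14 02:31 KGN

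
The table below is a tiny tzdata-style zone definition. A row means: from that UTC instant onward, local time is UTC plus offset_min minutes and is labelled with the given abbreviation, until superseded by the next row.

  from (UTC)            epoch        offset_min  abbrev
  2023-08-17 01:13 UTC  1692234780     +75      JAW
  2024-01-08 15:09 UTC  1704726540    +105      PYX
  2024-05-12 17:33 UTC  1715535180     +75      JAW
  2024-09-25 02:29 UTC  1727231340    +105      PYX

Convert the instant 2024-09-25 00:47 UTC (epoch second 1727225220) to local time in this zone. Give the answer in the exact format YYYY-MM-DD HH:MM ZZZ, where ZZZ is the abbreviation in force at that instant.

2024-09-25 02:02 JAW

Query: 2024-09-25 00:47 UTC
Rule 3/4 (JAW, +01:15): 2024-05-12 17:33 UTC ≤ query < 2024-09-25 02:29 UTC
0·60 + 47 + 75 = 122 min
122 = 0·1440 + 122; 122 = 2·60 + 2 → 02:02, same day
→ 2024-09-25 02:02 JAW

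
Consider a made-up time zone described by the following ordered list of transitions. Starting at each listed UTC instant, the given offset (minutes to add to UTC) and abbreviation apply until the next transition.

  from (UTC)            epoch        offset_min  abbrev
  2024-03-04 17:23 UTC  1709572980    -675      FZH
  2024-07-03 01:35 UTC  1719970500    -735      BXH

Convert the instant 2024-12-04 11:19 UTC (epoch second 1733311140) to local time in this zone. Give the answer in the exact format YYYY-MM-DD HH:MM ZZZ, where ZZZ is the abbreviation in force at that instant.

Query: 2024-12-04 11:19 UTC
Rule 2/2 (BXH, -12:15): 2024-07-03 01:35 UTC ≤ query < +∞
11·60 + 19 - 735 = -56 min
-56 = -1·1440 + 1384; 1384 = 23·60 + 4 → 23:04, 2024-12-04 - 1 day = 2024-12-03
→ 2024-12-03 23:04 BXH

2024-12-03 23:04 BXH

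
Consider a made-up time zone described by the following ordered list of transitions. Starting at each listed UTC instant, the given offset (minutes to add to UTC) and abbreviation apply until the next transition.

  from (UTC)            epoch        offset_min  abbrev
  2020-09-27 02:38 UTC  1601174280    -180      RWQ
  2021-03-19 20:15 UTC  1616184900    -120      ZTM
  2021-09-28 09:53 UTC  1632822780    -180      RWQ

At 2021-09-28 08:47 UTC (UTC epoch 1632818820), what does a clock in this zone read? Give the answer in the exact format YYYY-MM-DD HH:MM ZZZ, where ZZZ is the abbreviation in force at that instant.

Query: 2021-09-28 08:47 UTC
Rule 2/3 (ZTM, -02:00): 2021-03-19 20:15 UTC ≤ query < 2021-09-28 09:53 UTC
8·60 + 47 - 120 = 407 min
407 = 0·1440 + 407; 407 = 6·60 + 47 → 06:47, same day
→ 2021-09-28 06:47 ZTM

2021-09-28 06:47 ZTM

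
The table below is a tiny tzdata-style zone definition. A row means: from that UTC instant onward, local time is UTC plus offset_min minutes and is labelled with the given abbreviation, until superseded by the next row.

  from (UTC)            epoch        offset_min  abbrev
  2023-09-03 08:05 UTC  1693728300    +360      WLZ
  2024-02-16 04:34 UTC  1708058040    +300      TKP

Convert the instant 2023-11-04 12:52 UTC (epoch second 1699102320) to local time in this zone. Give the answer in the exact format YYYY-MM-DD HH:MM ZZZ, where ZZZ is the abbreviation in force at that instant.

2023-11-04 18:52 WLZ

Query: 2023-11-04 12:52 UTC
Rule 1/2 (WLZ, +06:00): 2023-09-03 08:05 UTC ≤ query < 2024-02-16 04:34 UTC
12·60 + 52 + 360 = 1132 min
1132 = 0·1440 + 1132; 1132 = 18·60 + 52 → 18:52, same day
→ 2023-11-04 18:52 WLZ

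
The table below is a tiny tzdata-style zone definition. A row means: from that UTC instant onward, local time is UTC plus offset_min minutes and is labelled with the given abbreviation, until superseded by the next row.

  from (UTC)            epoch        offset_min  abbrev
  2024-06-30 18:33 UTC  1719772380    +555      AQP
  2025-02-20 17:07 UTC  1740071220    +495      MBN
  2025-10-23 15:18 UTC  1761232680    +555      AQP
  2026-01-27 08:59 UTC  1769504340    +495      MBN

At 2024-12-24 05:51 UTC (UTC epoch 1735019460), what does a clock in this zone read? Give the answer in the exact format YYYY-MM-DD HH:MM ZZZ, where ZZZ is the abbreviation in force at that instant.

2024-12-24 15:06 AQP

Query: 2024-12-24 05:51 UTC
Rule 1/4 (AQP, +09:15): 2024-06-30 18:33 UTC ≤ query < 2025-02-20 17:07 UTC
5·60 + 51 + 555 = 906 min
906 = 0·1440 + 906; 906 = 15·60 + 6 → 15:06, same day
→ 2024-12-24 15:06 AQP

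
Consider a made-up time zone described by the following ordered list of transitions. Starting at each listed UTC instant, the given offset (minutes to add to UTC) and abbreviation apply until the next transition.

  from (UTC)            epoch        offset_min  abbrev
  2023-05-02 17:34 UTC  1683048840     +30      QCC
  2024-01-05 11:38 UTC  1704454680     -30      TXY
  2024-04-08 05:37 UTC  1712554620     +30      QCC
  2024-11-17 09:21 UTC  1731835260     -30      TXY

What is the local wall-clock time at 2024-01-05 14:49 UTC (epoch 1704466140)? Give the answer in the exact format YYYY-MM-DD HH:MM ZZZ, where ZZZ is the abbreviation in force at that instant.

2024-01-05 14:19 TXY

Query: 2024-01-05 14:49 UTC
Rule 2/4 (TXY, -00:30): 2024-01-05 11:38 UTC ≤ query < 2024-04-08 05:37 UTC
14·60 + 49 - 30 = 859 min
859 = 0·1440 + 859; 859 = 14·60 + 19 → 14:19, same day
→ 2024-01-05 14:19 TXY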